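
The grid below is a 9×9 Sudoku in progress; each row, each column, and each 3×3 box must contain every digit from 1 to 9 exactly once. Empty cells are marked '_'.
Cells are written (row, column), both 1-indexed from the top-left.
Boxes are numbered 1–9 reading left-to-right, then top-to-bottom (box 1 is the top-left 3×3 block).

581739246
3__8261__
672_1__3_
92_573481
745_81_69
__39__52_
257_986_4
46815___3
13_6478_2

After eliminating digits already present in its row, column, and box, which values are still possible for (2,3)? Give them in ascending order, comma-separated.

4,9

Row 2 already contains {1, 2, 3, 6, 8}.
Column 3 already contains {1, 2, 3, 5, 7, 8}.
Its 3×3 block (box 1) already contains {1, 2, 3, 5, 6, 7, 8}.
Removing those from 1–9 leaves {4, 9} as the candidates for (2,3).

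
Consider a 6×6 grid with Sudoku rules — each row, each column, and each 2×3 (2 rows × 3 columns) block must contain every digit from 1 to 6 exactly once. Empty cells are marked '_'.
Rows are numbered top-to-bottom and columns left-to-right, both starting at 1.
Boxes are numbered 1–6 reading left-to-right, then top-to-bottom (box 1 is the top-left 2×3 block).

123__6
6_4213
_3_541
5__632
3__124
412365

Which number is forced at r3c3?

6

Row 3 already contains {1, 3, 4, 5}.
Column 3 already contains {2, 3, 4}.
Its 2×3 block (box 3) already contains {3, 5}.
The only value from 1–6 not eliminated is 6, so r3c3 = 6.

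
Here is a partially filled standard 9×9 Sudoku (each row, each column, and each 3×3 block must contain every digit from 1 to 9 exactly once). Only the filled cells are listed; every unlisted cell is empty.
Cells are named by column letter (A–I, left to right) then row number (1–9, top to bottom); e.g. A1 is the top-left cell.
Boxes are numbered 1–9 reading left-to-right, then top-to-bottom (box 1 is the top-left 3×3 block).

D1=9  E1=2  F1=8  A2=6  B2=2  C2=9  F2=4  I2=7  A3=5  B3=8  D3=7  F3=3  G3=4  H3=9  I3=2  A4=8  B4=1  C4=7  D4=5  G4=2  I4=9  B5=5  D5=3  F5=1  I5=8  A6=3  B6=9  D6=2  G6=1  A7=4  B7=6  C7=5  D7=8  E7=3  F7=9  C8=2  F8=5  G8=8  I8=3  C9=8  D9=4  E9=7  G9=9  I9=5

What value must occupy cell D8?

6

Cell D8 itself could take any of {1, 6} by direct elimination.
Consider where 6 can go in column D.
D2 is out (row 2 already has a 6).
So the only cell in column D that can hold 6 is D8.
Therefore D8 = 6.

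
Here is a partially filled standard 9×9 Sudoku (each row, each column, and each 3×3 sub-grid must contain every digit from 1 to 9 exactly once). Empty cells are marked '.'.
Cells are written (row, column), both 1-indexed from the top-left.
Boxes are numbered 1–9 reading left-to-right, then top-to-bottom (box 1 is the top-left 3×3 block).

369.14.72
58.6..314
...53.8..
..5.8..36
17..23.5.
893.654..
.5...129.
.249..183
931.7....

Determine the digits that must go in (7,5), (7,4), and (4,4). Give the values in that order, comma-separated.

For (7,5):
  Row 7 already contains {1, 2, 5, 9}.
  Column 5 already contains {1, 2, 3, 6, 7, 8}.
  Its 3×3 block (box 8) already contains {1, 7, 9}.
  The only value from 1–9 not eliminated is 4, so (7,5) = 4.
For (7,4):
  Consider where 3 can go in column 4.
  (1,4) is out (row 1 already has a 3).
  (4,4) is out (row 4 already has a 3).
  (5,4) is out (row 5 already has a 3).
  (6,4) is out (row 6 already has a 3).
  (9,4) is out (row 9 already has a 3).
  So the only cell in column 4 that can hold 3 is (7,4).
  So (7,4) = 3.
For (4,4):
  Consider where 1 can go in row 4.
  (4,1) is out (column 1 already has a 1).
  (4,2) is out (box 4 already has a 1).
  (4,6) is out (column 6 already has a 1).
  (4,7) is out (column 7 already has a 1).
  So the only cell in row 4 that can hold 1 is (4,4).
  So (4,4) = 1.

4,3,1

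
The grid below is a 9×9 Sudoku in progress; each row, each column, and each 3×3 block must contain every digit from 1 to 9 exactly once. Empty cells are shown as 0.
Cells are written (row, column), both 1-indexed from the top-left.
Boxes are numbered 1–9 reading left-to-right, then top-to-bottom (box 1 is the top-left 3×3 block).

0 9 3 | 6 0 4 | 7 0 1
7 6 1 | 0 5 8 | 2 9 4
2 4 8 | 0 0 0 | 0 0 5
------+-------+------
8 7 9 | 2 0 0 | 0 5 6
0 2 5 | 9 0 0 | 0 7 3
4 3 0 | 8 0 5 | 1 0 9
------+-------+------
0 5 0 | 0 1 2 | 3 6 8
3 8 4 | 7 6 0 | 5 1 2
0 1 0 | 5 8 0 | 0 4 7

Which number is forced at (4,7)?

4

Row 4 already contains {2, 5, 6, 7, 8, 9}.
Column 7 already contains {1, 2, 3, 5, 7}.
Its 3×3 block (box 6) already contains {1, 3, 5, 6, 7, 9}.
The only value from 1–9 not eliminated is 4, so (4,7) = 4.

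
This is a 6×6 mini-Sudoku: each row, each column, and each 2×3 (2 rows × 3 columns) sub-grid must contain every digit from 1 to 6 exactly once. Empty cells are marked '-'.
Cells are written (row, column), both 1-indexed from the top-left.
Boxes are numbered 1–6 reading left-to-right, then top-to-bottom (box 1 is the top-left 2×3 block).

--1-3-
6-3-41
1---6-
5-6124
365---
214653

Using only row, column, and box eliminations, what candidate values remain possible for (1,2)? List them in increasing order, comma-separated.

2,4,5

Row 1 already contains {1, 3}.
Column 2 already contains {1, 6}.
Its 2×3 block (box 1) already contains {1, 3, 6}.
Removing those from 1–6 leaves {2, 4, 5} as the candidates for (1,2).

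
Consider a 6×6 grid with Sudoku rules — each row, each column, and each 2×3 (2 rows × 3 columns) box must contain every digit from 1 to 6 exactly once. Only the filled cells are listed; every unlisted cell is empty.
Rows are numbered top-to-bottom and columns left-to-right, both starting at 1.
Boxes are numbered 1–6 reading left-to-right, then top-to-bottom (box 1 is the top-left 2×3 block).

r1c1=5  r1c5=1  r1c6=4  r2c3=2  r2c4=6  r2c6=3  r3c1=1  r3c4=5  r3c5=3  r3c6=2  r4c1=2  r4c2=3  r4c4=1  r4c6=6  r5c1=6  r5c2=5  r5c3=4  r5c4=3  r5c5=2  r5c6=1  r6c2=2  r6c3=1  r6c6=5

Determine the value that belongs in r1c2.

Row 1 already contains {1, 4, 5}.
Column 2 already contains {2, 3, 5}.
Its 2×3 block (box 1) already contains {2, 5}.
The only value from 1–6 not eliminated is 6, so r1c2 = 6.

6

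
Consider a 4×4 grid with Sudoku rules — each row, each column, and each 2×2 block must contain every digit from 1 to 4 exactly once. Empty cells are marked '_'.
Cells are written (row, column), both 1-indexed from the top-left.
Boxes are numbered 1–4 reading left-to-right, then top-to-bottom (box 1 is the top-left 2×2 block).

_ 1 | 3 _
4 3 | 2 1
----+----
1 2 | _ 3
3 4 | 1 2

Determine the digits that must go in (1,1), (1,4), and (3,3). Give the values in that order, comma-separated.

For (1,1):
  Row 1 already contains {1, 3}.
  Column 1 already contains {1, 3, 4}.
  Its 2×2 block (box 1) already contains {1, 3, 4}.
  The only value from 1–4 not eliminated is 2, so (1,1) = 2.
For (1,4):
  Row 1 already contains {1, 3}.
  Column 4 already contains {1, 2, 3}.
  Its 2×2 block (box 2) already contains {1, 2, 3}.
  The only value from 1–4 not eliminated is 4, so (1,4) = 4.
For (3,3):
  Row 3 already contains {1, 2, 3}.
  Column 3 already contains {1, 2, 3}.
  Its 2×2 block (box 4) already contains {1, 2, 3}.
  The only value from 1–4 not eliminated is 4, so (3,3) = 4.

2,4,4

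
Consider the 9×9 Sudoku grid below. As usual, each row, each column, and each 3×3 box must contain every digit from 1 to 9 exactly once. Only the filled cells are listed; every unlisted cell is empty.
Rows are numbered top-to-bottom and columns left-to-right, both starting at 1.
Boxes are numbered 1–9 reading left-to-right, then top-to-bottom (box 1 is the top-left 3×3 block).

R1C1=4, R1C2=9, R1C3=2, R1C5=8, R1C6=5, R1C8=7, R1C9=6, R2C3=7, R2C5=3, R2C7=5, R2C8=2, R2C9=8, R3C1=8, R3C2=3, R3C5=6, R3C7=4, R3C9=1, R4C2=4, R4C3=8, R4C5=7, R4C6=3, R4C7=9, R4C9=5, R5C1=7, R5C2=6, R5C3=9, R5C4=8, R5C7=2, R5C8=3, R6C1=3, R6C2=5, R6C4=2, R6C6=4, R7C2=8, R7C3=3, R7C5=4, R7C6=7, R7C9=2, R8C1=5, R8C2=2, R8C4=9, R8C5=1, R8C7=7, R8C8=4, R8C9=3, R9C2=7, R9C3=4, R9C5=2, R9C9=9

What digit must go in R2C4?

4

Cell R2C4 itself could take any of {1, 4} by direct elimination.
Consider where 4 can go in row 2.
R2C1 is out (column 1 already has a 4).
R2C2 is out (column 2 already has a 4).
R2C6 is out (column 6 already has a 4).
So the only cell in row 2 that can hold 4 is R2C4.
Therefore R2C4 = 4.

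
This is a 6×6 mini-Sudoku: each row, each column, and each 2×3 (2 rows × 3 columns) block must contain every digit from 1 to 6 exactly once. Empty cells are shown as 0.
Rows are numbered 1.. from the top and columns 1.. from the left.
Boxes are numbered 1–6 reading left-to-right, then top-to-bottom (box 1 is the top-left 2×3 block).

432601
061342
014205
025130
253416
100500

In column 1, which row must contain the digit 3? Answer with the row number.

3

Consider where 3 can go in column 1.
row 2, column 1 is out (row 2 already has a 3).
row 4, column 1 is out (row 4 already has a 3).
So the only cell in column 1 that can hold 3 is row 3, column 1.
That is row 3.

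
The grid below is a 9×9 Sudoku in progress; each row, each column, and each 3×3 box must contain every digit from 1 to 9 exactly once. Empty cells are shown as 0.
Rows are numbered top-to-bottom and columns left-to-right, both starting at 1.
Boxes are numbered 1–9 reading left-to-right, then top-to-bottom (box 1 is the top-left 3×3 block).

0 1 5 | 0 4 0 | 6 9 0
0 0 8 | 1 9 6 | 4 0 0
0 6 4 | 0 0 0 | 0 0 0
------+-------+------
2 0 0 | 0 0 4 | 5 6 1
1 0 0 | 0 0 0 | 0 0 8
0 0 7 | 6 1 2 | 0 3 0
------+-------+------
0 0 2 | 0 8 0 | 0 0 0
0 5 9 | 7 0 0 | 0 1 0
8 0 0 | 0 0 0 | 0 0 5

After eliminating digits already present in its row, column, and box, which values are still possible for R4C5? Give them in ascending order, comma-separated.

3,7

Row 4 already contains {1, 2, 4, 5, 6}.
Column 5 already contains {1, 4, 8, 9}.
Its 3×3 block (box 5) already contains {1, 2, 4, 6}.
Removing those from 1–9 leaves {3, 7} as the candidates for R4C5.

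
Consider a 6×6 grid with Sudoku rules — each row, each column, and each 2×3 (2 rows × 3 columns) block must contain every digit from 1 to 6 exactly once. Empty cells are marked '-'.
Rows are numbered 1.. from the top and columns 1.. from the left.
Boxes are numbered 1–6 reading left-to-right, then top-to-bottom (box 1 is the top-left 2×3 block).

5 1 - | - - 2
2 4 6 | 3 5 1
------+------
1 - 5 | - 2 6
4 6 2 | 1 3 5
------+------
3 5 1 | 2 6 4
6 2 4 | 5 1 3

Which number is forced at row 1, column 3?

3

Row 1 already contains {1, 2, 5}.
Column 3 already contains {1, 2, 4, 5, 6}.
Its 2×3 block (box 1) already contains {1, 2, 4, 5, 6}.
The only value from 1–6 not eliminated is 3, so row 1, column 3 = 3.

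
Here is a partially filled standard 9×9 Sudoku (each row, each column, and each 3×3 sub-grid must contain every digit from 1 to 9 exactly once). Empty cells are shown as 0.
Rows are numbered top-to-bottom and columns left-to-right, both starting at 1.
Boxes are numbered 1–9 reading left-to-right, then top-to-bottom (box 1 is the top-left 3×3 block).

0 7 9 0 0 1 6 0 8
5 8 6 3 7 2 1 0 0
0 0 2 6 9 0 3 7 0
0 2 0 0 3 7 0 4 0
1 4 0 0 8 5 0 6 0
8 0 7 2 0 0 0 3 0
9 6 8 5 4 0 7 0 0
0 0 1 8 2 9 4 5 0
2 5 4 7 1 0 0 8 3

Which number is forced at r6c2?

9

Row 6 already contains {2, 3, 7, 8}.
Column 2 already contains {2, 4, 5, 6, 7, 8}.
Its 3×3 block (box 4) already contains {1, 2, 4, 7, 8}.
The only value from 1–9 not eliminated is 9, so r6c2 = 9.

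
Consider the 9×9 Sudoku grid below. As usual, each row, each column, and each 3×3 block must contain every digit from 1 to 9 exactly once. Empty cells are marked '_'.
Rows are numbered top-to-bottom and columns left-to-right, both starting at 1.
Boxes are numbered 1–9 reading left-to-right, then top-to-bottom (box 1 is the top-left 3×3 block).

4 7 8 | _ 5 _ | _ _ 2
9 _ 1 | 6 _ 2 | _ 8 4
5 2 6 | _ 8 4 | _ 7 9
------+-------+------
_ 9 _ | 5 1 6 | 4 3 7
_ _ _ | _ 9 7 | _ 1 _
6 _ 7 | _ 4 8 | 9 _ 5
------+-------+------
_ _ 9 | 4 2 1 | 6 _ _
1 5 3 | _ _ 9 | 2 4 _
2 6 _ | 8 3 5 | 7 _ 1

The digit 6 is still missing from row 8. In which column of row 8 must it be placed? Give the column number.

5

Consider where 6 can go in row 8.
r8c4 is out (column 4 already has a 6).
r8c9 is out (box 9 already has a 6).
So the only cell in row 8 that can hold 6 is r8c5.
That is column 5.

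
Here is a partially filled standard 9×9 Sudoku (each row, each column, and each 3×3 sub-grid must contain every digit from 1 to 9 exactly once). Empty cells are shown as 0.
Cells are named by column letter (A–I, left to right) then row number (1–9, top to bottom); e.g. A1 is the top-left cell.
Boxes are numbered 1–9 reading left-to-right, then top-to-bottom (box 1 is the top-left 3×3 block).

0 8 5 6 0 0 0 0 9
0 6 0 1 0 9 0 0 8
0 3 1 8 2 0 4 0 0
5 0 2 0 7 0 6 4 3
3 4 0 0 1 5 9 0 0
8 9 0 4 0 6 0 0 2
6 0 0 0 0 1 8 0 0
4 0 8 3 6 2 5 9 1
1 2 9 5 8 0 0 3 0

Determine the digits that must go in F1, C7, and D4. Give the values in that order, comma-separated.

3,3,9

For F1:
  Consider where 3 can go in column F.
  F3 is out (row 3 already has a 3).
  F4 is out (row 4 already has a 3).
  F9 is out (row 9 already has a 3).
  So the only cell in column F that can hold 3 is F1.
  So F1 = 3.
For C7:
  Consider where 3 can go in row 7.
  B7 is out (column B already has a 3).
  D7 is out (column D already has a 3).
  E7 is out (box 8 already has a 3).
  H7 is out (column H already has a 3).
  I7 is out (column I already has a 3).
  So the only cell in row 7 that can hold 3 is C7.
  So C7 = 3.
For D4:
  Row 4 already contains {2, 3, 4, 5, 6, 7}.
  Column D already contains {1, 3, 4, 5, 6, 8}.
  Its 3×3 block (box 5) already contains {1, 4, 5, 6, 7}.
  The only value from 1–9 not eliminated is 9, so D4 = 9.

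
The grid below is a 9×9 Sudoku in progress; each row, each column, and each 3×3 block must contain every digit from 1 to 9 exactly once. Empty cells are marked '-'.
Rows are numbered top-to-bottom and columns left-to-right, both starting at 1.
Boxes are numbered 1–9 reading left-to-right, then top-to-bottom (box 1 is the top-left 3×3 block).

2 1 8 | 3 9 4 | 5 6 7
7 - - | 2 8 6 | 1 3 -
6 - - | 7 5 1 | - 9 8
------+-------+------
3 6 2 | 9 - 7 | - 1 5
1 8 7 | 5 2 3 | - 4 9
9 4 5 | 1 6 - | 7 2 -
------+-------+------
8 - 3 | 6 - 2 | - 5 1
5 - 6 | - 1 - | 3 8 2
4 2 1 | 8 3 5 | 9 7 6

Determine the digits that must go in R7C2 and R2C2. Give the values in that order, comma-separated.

9,5

For R7C2:
  Consider where 9 can go in row 7.
  R7C5 is out (column 5 already has a 9).
  R7C7 is out (column 7 already has a 9).
  So the only cell in row 7 that can hold 9 is R7C2.
  So R7C2 = 9.
For R2C2:
  Consider where 5 can go in box 1.
  R2C3 is out (column 3 already has a 5).
  R3C2 is out (row 3 already has a 5).
  R3C3 is out (row 3 already has a 5).
  So the only cell in box 1 that can hold 5 is R2C2.
  So R2C2 = 5.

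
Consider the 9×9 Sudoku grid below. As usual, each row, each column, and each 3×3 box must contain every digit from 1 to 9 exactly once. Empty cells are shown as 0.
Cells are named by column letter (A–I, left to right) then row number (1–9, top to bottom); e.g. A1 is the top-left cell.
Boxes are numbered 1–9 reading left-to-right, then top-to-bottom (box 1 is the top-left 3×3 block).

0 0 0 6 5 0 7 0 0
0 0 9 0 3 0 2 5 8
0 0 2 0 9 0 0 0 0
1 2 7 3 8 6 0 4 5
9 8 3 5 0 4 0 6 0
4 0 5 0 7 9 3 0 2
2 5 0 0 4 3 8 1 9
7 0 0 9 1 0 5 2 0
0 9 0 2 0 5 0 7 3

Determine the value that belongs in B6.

Row 6 already contains {2, 3, 4, 5, 7, 9}.
Column B already contains {2, 5, 8, 9}.
Its 3×3 block (box 4) already contains {1, 2, 3, 4, 5, 7, 8, 9}.
The only value from 1–9 not eliminated is 6, so B6 = 6.

6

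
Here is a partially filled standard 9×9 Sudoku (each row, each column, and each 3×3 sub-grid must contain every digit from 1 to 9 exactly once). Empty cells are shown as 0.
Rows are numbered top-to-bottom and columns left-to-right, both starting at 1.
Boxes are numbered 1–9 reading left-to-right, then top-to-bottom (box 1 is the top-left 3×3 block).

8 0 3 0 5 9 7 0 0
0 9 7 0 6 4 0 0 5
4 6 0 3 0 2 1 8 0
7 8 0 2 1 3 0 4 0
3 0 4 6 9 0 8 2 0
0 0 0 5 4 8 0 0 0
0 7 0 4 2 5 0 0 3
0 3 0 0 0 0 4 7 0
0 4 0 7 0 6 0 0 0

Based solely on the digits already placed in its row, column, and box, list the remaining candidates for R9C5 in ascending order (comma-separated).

Row 9 already contains {4, 6, 7}.
Column 5 already contains {1, 2, 4, 5, 6, 9}.
Its 3×3 block (box 8) already contains {2, 4, 5, 6, 7}.
Removing those from 1–9 leaves {3, 8} as the candidates for R9C5.

3,8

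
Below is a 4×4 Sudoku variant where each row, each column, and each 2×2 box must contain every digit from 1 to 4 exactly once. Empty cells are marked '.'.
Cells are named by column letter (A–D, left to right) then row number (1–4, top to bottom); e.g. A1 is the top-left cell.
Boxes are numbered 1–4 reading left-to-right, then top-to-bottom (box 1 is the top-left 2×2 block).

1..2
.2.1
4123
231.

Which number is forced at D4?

Row 4 already contains {1, 2, 3}.
Column D already contains {1, 2, 3}.
Its 2×2 block (box 4) already contains {1, 2, 3}.
The only value from 1–4 not eliminated is 4, so D4 = 4.

4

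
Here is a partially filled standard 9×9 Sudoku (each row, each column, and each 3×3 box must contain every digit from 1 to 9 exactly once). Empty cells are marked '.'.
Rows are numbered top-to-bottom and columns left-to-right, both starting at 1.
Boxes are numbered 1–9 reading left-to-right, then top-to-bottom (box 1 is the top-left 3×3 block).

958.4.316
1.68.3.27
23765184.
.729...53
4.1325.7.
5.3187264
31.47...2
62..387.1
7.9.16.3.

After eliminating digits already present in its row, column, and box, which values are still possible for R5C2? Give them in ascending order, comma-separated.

Row 5 already contains {1, 2, 3, 4, 5, 7}.
Column 2 already contains {1, 2, 3, 5, 7}.
Its 3×3 block (box 4) already contains {1, 2, 3, 4, 5, 7}.
Removing those from 1–9 leaves {6, 8, 9} as the candidates for R5C2.

6,8,9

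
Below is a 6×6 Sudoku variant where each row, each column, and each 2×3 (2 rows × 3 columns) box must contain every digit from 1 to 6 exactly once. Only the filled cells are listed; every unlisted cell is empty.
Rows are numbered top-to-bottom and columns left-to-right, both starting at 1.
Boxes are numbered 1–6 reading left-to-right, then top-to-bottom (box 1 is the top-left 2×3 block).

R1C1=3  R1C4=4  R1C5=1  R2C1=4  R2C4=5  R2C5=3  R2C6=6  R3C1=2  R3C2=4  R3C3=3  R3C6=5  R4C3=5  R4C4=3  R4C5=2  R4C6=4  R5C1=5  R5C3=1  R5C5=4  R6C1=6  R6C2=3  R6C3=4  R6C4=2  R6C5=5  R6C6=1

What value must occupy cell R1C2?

Cell R1C2 itself could take any of {2, 5, 6} by direct elimination.
Consider where 5 can go in row 1.
R1C3 is out (column 3 already has a 5).
R1C6 is out (column 6 already has a 5).
So the only cell in row 1 that can hold 5 is R1C2.
Therefore R1C2 = 5.

5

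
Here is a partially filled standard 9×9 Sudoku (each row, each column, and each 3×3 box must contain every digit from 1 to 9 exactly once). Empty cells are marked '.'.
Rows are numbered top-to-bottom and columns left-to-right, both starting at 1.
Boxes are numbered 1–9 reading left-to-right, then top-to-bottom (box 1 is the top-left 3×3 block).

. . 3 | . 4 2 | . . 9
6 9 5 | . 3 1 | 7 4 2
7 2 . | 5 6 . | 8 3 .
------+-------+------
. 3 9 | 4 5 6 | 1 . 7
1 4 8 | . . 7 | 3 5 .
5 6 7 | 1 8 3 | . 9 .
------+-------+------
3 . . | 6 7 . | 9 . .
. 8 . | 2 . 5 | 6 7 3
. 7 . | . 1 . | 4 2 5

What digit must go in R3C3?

Cell R3C3 itself could take any of {1, 4} by direct elimination.
Consider where 4 can go in row 3.
R3C6 is out (box 2 already has a 4).
R3C9 is out (box 3 already has a 4).
So the only cell in row 3 that can hold 4 is R3C3.
Therefore R3C3 = 4.

4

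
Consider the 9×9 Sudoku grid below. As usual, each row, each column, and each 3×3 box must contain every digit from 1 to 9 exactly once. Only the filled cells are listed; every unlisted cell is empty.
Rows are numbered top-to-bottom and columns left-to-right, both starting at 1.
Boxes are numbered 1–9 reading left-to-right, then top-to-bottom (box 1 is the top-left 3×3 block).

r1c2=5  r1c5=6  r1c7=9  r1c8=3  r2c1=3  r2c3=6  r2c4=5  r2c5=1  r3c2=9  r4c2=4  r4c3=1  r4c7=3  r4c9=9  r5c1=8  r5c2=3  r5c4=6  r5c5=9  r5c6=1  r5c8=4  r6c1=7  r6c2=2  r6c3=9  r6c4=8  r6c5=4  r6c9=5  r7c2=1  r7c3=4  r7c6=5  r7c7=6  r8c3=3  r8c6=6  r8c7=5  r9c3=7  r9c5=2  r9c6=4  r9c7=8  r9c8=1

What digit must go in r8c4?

Cell r8c4 itself could take any of {1, 7, 9} by direct elimination.
Consider where 1 can go in box 8.
r7c4 is out (row 7 already has a 1).
r7c5 is out (row 7 already has a 1).
r8c5 is out (column 5 already has a 1).
r9c4 is out (row 9 already has a 1).
So the only cell in box 8 that can hold 1 is r8c4.
Therefore r8c4 = 1.

1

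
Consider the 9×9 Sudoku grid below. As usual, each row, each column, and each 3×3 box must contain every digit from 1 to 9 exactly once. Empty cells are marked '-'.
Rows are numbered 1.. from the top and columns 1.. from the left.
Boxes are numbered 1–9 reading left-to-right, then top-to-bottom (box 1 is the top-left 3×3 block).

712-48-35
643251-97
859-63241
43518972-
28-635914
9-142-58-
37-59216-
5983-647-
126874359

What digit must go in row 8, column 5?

Row 8 already contains {3, 4, 5, 6, 7, 8, 9}.
Column 5 already contains {2, 3, 4, 5, 6, 7, 8, 9}.
Its 3×3 block (box 8) already contains {2, 3, 4, 5, 6, 7, 8, 9}.
The only value from 1–9 not eliminated is 1, so row 8, column 5 = 1.

1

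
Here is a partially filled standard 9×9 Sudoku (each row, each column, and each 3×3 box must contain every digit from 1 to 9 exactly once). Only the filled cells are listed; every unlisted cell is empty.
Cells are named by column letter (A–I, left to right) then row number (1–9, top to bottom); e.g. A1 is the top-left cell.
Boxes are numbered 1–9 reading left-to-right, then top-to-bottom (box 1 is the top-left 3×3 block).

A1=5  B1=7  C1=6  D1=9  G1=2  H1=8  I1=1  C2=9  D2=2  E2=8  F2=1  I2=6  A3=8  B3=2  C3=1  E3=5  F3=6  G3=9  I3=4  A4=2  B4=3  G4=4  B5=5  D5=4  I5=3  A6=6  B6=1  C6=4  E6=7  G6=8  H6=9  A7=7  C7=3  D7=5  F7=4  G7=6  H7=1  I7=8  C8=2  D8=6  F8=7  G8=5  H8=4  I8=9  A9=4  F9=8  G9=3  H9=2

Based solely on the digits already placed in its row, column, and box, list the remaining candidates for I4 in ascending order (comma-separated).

5,7

Row 4 already contains {2, 3, 4}.
Column I already contains {1, 3, 4, 6, 8, 9}.
Its 3×3 block (box 6) already contains {3, 4, 8, 9}.
Removing those from 1–9 leaves {5, 7} as the candidates for I4.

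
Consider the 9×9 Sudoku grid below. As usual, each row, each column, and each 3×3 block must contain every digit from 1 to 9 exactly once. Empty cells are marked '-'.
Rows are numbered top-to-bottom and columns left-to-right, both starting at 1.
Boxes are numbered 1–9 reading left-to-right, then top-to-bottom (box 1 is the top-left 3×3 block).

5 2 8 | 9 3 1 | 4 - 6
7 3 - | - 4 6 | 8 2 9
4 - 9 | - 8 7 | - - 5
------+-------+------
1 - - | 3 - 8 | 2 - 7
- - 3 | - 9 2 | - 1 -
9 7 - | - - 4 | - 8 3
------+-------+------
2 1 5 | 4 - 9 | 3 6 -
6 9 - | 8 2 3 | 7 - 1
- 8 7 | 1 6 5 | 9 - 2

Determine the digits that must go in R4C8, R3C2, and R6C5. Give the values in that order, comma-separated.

For R4C8:
  Consider where 9 can go in row 4.
  R4C2 is out (column 2 already has a 9).
  R4C3 is out (column 3 already has a 9).
  R4C5 is out (column 5 already has a 9).
  So the only cell in row 4 that can hold 9 is R4C8.
  So R4C8 = 9.
For R3C2:
  Row 3 already contains {4, 5, 7, 8, 9}.
  Column 2 already contains {1, 2, 3, 7, 8, 9}.
  Its 3×3 block (box 1) already contains {2, 3, 4, 5, 7, 8, 9}.
  The only value from 1–9 not eliminated is 6, so R3C2 = 6.
For R6C5:
  Consider where 1 can go in row 6.
  R6C3 is out (box 4 already has a 1).
  R6C4 is out (column 4 already has a 1).
  R6C7 is out (box 6 already has a 1).
  So the only cell in row 6 that can hold 1 is R6C5.
  So R6C5 = 1.

9,6,1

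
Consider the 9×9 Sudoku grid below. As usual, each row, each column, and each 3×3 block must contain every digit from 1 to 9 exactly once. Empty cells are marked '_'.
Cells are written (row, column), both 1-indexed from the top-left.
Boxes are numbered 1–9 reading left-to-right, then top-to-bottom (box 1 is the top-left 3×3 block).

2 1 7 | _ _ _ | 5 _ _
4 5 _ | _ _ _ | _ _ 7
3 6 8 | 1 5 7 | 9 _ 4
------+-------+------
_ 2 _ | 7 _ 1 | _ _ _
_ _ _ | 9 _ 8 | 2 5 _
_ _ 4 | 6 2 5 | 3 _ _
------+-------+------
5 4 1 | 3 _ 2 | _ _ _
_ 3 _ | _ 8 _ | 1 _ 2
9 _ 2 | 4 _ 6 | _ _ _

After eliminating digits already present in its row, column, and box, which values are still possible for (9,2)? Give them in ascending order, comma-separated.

Row 9 already contains {2, 4, 6, 9}.
Column 2 already contains {1, 2, 3, 4, 5, 6}.
Its 3×3 block (box 7) already contains {1, 2, 3, 4, 5, 9}.
Removing those from 1–9 leaves {7, 8} as the candidates for (9,2).

7,8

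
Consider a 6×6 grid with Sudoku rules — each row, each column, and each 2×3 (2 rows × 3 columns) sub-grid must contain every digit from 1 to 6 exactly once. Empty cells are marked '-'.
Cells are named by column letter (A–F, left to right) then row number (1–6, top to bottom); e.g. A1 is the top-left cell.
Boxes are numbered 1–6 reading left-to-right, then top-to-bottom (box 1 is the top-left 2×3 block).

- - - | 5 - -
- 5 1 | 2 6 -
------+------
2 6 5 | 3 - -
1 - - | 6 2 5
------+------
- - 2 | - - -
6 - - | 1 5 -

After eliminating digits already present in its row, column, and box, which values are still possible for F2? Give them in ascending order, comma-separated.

Row 2 already contains {1, 2, 5, 6}.
Column F already contains {5}.
Its 2×3 block (box 2) already contains {2, 5, 6}.
Removing those from 1–6 leaves {3, 4} as the candidates for F2.

3,4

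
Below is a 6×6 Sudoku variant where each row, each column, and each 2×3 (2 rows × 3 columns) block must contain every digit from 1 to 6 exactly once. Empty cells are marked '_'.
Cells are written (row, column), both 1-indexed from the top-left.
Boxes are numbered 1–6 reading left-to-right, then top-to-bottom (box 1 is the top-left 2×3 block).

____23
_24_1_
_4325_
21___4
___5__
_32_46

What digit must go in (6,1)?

Cell (6,1) itself could take any of {1, 5} by direct elimination.
Consider where 5 can go in box 5.
(5,1) is out (row 5 already has a 5).
(5,2) is out (row 5 already has a 5).
(5,3) is out (row 5 already has a 5).
So the only cell in box 5 that can hold 5 is (6,1).
Therefore (6,1) = 5.

5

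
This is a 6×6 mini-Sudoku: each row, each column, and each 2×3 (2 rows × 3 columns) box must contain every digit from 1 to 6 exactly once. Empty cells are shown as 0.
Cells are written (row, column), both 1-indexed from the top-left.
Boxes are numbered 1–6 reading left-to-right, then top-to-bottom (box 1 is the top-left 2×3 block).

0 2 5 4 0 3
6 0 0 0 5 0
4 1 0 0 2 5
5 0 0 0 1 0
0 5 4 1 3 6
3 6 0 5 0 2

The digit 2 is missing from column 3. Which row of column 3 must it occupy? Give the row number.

4

Consider where 2 can go in column 3.
(2,3) is out (box 1 already has a 2).
(3,3) is out (row 3 already has a 2).
(6,3) is out (row 6 already has a 2).
So the only cell in column 3 that can hold 2 is (4,3).
That is row 4.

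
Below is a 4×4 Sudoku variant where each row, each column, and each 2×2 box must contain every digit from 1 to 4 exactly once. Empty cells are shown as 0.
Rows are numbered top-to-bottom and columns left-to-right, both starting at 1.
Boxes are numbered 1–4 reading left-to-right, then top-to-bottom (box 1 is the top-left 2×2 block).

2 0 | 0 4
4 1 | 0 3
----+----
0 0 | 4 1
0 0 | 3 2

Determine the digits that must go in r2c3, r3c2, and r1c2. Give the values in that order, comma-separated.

For r2c3:
  Row 2 already contains {1, 3, 4}.
  Column 3 already contains {3, 4}.
  Its 2×2 block (box 2) already contains {3, 4}.
  The only value from 1–4 not eliminated is 2, so r2c3 = 2.
For r3c2:
  Consider where 2 can go in row 3.
  r3c1 is out (column 1 already has a 2).
  So the only cell in row 3 that can hold 2 is r3c2.
  So r3c2 = 2.
For r1c2:
  Row 1 already contains {2, 4}.
  Column 2 already contains {1}.
  Its 2×2 block (box 1) already contains {1, 2, 4}.
  The only value from 1–4 not eliminated is 3, so r1c2 = 3.

2,2,3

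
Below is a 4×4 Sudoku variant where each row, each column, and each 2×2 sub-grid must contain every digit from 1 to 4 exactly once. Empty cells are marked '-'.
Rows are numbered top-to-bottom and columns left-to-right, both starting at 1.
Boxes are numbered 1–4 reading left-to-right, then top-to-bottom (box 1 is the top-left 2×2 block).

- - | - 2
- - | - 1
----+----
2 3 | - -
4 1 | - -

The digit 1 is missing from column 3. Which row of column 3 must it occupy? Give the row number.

Consider where 1 can go in column 3.
R1C3 is out (box 2 already has a 1).
R2C3 is out (row 2 already has a 1).
R4C3 is out (row 4 already has a 1).
So the only cell in column 3 that can hold 1 is R3C3.
That is row 3.

3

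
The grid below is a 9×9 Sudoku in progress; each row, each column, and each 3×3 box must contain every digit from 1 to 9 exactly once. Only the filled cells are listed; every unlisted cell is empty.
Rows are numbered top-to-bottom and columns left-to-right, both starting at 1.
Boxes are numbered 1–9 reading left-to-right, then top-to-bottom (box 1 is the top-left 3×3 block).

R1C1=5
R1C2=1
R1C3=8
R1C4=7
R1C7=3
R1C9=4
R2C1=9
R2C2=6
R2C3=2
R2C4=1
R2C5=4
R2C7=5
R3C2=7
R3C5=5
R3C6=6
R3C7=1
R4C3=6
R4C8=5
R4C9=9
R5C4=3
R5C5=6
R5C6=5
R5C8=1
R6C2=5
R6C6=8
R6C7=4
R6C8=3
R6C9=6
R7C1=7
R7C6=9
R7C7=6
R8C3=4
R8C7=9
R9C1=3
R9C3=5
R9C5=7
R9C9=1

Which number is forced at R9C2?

9

Cell R9C2 itself could take any of {2, 8, 9} by direct elimination.
Consider where 9 can go in box 7.
R7C2 is out (row 7 already has a 9).
R7C3 is out (row 7 already has a 9).
R8C1 is out (row 8 already has a 9).
R8C2 is out (row 8 already has a 9).
So the only cell in box 7 that can hold 9 is R9C2.
Therefore R9C2 = 9.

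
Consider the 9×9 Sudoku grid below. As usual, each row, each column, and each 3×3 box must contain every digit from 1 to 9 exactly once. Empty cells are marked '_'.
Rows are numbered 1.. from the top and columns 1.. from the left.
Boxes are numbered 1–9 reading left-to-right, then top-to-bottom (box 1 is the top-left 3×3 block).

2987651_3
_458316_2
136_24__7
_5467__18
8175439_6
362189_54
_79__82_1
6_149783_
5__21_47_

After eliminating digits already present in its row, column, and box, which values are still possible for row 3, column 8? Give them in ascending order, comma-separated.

8,9

Row 3 already contains {1, 2, 3, 4, 6, 7}.
Column 8 already contains {1, 3, 5, 7}.
Its 3×3 block (box 3) already contains {1, 2, 3, 6, 7}.
Removing those from 1–9 leaves {8, 9} as the candidates for row 3, column 8.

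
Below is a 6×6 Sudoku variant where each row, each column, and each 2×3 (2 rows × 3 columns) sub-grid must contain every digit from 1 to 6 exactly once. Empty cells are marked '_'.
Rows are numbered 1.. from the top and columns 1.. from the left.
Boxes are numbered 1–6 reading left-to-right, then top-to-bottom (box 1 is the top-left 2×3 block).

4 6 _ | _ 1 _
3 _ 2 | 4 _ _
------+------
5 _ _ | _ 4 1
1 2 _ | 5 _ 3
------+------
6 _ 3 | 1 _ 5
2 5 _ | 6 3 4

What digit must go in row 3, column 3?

Row 3 already contains {1, 4, 5}.
Column 3 already contains {2, 3}.
Its 2×3 block (box 3) already contains {1, 2, 5}.
The only value from 1–6 not eliminated is 6, so row 3, column 3 = 6.

6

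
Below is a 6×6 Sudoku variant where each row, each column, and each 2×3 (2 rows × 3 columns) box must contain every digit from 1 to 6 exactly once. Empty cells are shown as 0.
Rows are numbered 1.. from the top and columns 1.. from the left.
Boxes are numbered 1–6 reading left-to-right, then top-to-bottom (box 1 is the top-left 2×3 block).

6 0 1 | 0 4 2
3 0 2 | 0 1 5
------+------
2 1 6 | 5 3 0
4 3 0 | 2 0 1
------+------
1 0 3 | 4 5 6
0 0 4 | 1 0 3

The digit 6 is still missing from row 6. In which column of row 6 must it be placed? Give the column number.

2

Consider where 6 can go in row 6.
row 6, column 1 is out (column 1 already has a 6).
row 6, column 5 is out (box 6 already has a 6).
So the only cell in row 6 that can hold 6 is row 6, column 2.
That is column 2.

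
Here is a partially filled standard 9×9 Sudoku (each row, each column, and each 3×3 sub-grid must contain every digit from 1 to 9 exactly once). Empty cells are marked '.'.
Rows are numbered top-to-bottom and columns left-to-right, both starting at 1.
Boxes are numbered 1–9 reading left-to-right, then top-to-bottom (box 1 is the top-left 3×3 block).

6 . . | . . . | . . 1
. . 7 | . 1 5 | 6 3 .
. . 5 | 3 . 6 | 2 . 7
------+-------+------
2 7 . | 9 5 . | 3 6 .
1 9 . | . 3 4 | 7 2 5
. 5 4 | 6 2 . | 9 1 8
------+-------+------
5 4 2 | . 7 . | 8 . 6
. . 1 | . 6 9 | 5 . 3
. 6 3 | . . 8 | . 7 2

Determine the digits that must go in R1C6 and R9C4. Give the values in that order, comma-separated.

For R1C6:
  Consider where 2 can go in column 6.
  R4C6 is out (row 4 already has a 2).
  R6C6 is out (row 6 already has a 2).
  R7C6 is out (row 7 already has a 2).
  So the only cell in column 6 that can hold 2 is R1C6.
  So R1C6 = 2.
For R9C4:
  Consider where 5 can go in box 8.
  R7C4 is out (row 7 already has a 5).
  R7C6 is out (row 7 already has a 5).
  R8C4 is out (row 8 already has a 5).
  R9C5 is out (column 5 already has a 5).
  So the only cell in box 8 that can hold 5 is R9C4.
  So R9C4 = 5.

2,5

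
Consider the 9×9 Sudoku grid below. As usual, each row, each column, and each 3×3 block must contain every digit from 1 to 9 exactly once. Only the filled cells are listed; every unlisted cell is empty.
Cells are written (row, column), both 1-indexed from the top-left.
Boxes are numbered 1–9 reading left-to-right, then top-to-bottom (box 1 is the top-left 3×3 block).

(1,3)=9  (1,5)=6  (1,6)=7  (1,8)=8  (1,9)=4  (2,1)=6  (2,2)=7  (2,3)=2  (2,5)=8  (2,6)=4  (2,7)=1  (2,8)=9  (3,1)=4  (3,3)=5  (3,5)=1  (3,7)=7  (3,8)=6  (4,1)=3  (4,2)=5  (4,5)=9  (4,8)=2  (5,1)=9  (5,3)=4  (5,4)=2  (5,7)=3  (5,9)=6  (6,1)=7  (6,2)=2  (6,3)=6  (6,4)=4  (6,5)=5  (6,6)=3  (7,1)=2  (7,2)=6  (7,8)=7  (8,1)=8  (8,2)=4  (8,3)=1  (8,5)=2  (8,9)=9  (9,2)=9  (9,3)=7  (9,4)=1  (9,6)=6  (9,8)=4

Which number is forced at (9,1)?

5

Row 9 already contains {1, 4, 6, 7, 9}.
Column 1 already contains {2, 3, 4, 6, 7, 8, 9}.
Its 3×3 block (box 7) already contains {1, 2, 4, 6, 7, 8, 9}.
The only value from 1–9 not eliminated is 5, so (9,1) = 5.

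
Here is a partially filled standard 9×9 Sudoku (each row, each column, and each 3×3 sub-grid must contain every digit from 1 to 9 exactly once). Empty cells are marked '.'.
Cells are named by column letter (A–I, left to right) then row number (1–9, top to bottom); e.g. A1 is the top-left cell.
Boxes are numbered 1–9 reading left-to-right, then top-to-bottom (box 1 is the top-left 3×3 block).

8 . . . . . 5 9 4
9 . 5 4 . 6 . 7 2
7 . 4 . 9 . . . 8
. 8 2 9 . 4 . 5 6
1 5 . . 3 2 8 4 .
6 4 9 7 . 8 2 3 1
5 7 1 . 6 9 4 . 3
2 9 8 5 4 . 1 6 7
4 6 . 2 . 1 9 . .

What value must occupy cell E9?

Cell E9 itself could take any of {7, 8} by direct elimination.
Consider where 7 can go in box 8.
D7 is out (row 7 already has a 7).
F8 is out (row 8 already has a 7).
So the only cell in box 8 that can hold 7 is E9.
Therefore E9 = 7.

7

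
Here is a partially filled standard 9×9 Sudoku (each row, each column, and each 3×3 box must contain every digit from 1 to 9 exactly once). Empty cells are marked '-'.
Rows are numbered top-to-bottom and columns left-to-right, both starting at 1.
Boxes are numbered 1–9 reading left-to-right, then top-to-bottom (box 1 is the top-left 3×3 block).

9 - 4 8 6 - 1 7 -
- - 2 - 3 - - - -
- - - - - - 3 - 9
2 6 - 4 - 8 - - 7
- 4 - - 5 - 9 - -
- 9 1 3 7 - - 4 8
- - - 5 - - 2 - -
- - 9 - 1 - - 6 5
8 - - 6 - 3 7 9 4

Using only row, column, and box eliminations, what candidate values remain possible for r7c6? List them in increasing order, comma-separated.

Row 7 already contains {2, 5}.
Column 6 already contains {3, 8}.
Its 3×3 block (box 8) already contains {1, 3, 5, 6}.
Removing those from 1–9 leaves {4, 7, 9} as the candidates for r7c6.

4,7,9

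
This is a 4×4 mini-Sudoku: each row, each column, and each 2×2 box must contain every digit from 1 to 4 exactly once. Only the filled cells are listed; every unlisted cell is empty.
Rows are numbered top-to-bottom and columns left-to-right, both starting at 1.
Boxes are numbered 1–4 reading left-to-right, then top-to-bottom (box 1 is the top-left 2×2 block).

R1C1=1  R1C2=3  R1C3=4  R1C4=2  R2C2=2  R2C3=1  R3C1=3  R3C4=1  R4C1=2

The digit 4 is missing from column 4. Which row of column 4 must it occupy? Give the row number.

Consider where 4 can go in column 4.
R2C4 is out (box 2 already has a 4).
So the only cell in column 4 that can hold 4 is R4C4.
That is row 4.

4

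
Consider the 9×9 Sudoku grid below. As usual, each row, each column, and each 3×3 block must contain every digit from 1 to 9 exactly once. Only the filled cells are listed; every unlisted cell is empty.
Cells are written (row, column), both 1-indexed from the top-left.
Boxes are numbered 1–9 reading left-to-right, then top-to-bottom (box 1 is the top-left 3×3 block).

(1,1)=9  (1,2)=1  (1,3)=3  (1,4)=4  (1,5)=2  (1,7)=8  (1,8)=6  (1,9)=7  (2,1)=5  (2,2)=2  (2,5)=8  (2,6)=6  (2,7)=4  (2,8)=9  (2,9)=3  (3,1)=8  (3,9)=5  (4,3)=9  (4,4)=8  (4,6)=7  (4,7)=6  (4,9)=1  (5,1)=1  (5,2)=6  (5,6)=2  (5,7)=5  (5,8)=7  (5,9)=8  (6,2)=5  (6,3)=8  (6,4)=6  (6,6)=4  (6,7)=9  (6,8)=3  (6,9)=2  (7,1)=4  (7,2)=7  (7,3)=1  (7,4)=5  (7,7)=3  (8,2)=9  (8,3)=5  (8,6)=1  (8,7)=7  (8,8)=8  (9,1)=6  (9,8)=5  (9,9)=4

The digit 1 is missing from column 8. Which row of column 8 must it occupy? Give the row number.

Consider where 1 can go in column 8.
(4,8) is out (row 4 already has a 1).
(7,8) is out (row 7 already has a 1).
So the only cell in column 8 that can hold 1 is (3,8).
That is row 3.

3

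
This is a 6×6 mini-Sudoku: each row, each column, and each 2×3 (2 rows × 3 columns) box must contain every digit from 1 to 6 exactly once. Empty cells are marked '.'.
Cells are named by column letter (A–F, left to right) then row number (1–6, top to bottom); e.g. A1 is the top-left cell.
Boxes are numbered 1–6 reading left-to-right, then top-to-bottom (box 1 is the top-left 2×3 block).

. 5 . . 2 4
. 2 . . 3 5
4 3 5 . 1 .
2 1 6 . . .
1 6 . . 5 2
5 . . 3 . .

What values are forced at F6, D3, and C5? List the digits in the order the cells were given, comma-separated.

1,2,3

For F6:
  Consider where 1 can go in row 6.
  B6 is out (column B already has a 1).
  C6 is out (box 5 already has a 1).
  E6 is out (column E already has a 1).
  So the only cell in row 6 that can hold 1 is F6.
  So F6 = 1.
For D3:
  Consider where 2 can go in column D.
  D1 is out (row 1 already has a 2).
  D2 is out (row 2 already has a 2).
  D4 is out (row 4 already has a 2).
  D5 is out (row 5 already has a 2).
  So the only cell in column D that can hold 2 is D3.
  So D3 = 2.
For C5:
  Consider where 3 can go in box 5.
  B6 is out (row 6 already has a 3).
  C6 is out (row 6 already has a 3).
  So the only cell in box 5 that can hold 3 is C5.
  So C5 = 3.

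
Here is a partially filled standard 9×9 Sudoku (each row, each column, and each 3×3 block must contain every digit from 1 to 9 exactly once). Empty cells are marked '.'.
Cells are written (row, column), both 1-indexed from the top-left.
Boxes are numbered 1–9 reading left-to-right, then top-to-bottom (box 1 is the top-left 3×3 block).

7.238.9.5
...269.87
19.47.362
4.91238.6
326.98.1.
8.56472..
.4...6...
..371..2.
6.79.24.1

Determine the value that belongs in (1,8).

4

Row 1 already contains {2, 3, 5, 7, 8, 9}.
Column 8 already contains {1, 2, 6, 8}.
Its 3×3 block (box 3) already contains {2, 3, 5, 6, 7, 8, 9}.
The only value from 1–9 not eliminated is 4, so (1,8) = 4.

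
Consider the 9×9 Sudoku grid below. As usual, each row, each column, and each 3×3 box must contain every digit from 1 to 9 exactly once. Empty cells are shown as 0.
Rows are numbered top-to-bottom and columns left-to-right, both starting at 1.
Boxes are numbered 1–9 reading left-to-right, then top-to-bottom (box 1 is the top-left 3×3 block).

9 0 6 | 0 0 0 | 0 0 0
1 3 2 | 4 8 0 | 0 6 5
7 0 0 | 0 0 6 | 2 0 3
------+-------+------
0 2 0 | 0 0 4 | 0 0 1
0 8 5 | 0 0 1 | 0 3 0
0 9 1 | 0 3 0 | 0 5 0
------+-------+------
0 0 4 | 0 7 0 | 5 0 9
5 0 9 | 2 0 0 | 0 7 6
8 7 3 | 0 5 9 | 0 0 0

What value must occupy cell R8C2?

Row 8 already contains {2, 5, 6, 7, 9}.
Column 2 already contains {2, 3, 7, 8, 9}.
Its 3×3 block (box 7) already contains {3, 4, 5, 7, 8, 9}.
The only value from 1–9 not eliminated is 1, so R8C2 = 1.

1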